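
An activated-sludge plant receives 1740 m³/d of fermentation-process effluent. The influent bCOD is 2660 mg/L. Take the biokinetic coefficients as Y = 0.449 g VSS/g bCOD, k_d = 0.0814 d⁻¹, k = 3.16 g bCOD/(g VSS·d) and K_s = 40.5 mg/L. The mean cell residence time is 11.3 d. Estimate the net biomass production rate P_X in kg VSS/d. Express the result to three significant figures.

P_X ≈ 1080 kg VSS/d

Effluent substrate depends only on kinetics and SRT: S = K_s(1 + k_d θ_c) / [θ_c(Yk − k_d) − 1] = 40.5 × (1 + 0.0814 × 11.3) / [11.3 × (0.449 × 3.16 − 0.0814) − 1] = 77.75 / 14.11 = 5.509 mg/L.
Y_obs = Y / (1 + k_d θ_c) = 0.449 / (1 + 0.0814 × 11.3) = 0.449 / 1.920 = 0.2339.
Substrate removed = Q·(S₀ − S) = 1740 m³/d × (2660 − 5.51) g/m³ = 4.62×10^6 g/d = 4619 kg/d.
P_X = Y_obs · Q(S₀ − S) = 0.2339 × 4619 = 1080 kg VSS/d.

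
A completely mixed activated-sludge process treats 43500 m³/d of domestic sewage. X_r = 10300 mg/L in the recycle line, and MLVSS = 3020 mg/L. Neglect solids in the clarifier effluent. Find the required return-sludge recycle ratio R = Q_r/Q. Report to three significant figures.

R = Q_r/Q = X/(X_r − X) = 3020 / (10300 − 3020) = 0.4148.

R ≈ 0.415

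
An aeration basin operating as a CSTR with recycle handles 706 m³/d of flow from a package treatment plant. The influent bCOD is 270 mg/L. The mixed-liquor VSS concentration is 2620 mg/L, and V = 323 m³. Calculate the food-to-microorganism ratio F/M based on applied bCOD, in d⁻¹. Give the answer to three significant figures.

F/M = applied load / biomass = Q·S₀/(V·X) = 706 × 270 / (323.0 × 2620) = 0.2252 d⁻¹.

F/M ≈ 0.225 d⁻¹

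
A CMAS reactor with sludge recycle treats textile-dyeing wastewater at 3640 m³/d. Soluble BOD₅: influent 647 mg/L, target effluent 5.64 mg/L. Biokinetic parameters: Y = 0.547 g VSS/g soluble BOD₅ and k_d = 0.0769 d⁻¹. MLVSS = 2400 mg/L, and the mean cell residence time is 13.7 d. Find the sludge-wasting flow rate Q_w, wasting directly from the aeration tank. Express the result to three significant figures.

Q_w ≈ 259 m³/d

Steady-state biomass mass balance: V·X·(1 + k_d·θ_c) = Y·Q·(S₀ − S)·θ_c, so V = 0.547 × 3640 × (647 − 5.64) × 13.7 / [2400 × (1 + 0.0769 × 13.7)] = 1.75×10^7 / 4928 = 3550 m³.
Wasting from the aeration tank: Q_w = V / θ_c = 3550 / 13.7 = 259.1 m³/d.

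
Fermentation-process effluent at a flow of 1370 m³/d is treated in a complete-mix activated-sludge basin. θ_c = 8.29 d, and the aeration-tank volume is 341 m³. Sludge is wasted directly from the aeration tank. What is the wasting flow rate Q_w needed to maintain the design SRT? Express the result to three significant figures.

For wasting at MLVSS concentration, Q_w = V/θ_c = 341.0/8.29 = 41.13 m³/d.

Q_w ≈ 41.1 m³/d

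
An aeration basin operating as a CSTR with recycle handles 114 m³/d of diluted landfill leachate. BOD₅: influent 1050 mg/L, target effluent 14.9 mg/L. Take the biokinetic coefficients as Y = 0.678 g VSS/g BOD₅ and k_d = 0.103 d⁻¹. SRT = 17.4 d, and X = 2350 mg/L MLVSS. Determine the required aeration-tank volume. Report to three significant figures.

From the SRT design equation V = Y Q (S₀−S) θ_c / [X (1 + k_d θ_c)] = 0.678 × 114 × (1050 − 14.9) × 17.4 / [2350 × (1 + 0.103 × 17.4)] = 1.39×10^6 / 6562 = 212.2 m³.

V ≈ 212 m³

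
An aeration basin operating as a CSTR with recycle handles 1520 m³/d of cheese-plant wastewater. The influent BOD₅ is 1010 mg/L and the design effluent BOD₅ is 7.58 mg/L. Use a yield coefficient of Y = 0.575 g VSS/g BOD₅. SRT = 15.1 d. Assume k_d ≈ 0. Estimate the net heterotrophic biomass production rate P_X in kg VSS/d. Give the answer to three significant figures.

No decay correction is needed, so Y_obs = Y = 0.575.
Q·(S₀ − S) = 1520 × (1010 − 7.58) × 10⁻³ = 1524 kg/d removed.
So the net sludge growth is P_X = 0.5750 × 1524 = 876.1 kg VSS/d.

P_X ≈ 876 kg VSS/d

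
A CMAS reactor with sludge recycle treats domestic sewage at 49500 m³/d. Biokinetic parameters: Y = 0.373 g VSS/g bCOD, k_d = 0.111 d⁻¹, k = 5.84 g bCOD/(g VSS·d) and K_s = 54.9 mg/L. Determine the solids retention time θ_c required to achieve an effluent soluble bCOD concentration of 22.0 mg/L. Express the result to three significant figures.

θ_c ≈ 1.95 d

At the target effluent, Y k S/(K_s+S) = 0.373×5.84×22.0/76.90 = 0.6232 d⁻¹.
1/θ_c = 0.6232 − 0.111 = 0.5122 d⁻¹, so θ_c = 1.952 d.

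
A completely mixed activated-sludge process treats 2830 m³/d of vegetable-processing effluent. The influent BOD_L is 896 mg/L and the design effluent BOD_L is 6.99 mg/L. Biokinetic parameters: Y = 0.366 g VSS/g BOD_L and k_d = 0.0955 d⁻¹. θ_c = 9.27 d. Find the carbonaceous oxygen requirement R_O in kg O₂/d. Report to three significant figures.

Y_obs = Y / (1 + k_d θ_c) = 0.366 / (1 + 0.0955 × 9.27) = 0.366 / 1.885 = 0.1941.
ΔS = 896 − 6.99 = 889.0 mg/L, so the substrate removal rate is 2830 × 889.0/1000 = 2516 kg BOD_L/d.
P_X = Y_obs·Q·(S₀ − S) = 0.1941 × 2516 = 488.4 kg VSS/d.
R_O = Q·ΔS − 1.42 P_X = 2516 − 693.6 = 1822 kg O₂/d.

R_O ≈ 1820 kg O₂/d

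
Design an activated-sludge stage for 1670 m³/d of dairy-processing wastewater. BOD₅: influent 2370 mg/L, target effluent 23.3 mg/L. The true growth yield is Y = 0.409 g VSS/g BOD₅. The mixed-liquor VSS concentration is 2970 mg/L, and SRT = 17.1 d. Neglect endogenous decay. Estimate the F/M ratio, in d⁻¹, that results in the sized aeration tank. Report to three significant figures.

F/M ≈ 0.144 d⁻¹

With k_d = 0 the design equation reduces to V = Y Q (S₀−S) θ_c / X = 0.409 × 1670 × (2370 − 23.3) × 17.1 / 2970 = 9229 m³.
F/M = applied load / biomass = Q·S₀/(V·X) = 1670 × 2370 / (9229 × 2970) = 0.1444 d⁻¹.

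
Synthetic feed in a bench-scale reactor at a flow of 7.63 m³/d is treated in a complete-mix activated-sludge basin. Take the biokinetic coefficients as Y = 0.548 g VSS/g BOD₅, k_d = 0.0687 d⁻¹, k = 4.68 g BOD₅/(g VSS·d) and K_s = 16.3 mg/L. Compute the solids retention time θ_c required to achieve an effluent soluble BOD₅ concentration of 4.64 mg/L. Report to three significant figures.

From 1/θ_c = Y·k·S/(K_s + S) − k_d: Y·k·S/(K_s+S) = 0.548 × 4.68 × 4.64 / (16.3 + 4.64) = 0.5683 d⁻¹.
1/θ_c = 0.5683 − 0.0687 = 0.4996 d⁻¹, so θ_c = 2.002 d.

θ_c ≈ 2.00 d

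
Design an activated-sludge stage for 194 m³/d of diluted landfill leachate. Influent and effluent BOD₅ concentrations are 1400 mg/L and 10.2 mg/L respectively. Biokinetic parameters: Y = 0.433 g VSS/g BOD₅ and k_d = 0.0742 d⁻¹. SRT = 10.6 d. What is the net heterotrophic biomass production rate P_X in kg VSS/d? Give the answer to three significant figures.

Y_obs = Y / (1 + k_d θ_c) = 0.433 / (1 + 0.0742 × 10.6) = 0.433 / 1.787 = 0.2424.
Mass of BOD₅ removed per day: Q(S₀ − S) = 194 × 1390 g/m³ = 269.6 kg/d.
P_X = Y_obs · Q(S₀ − S) = 0.2424 × 269.6 = 65.35 kg VSS/d.

P_X ≈ 65.3 kg VSS/d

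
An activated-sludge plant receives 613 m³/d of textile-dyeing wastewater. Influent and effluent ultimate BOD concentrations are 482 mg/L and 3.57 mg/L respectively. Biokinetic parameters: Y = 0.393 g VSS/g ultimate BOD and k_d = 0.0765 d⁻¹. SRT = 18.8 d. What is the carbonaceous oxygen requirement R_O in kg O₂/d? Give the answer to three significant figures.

The observed yield is Y_obs = Y/(1 + k_d·θ_c) = 0.393 / (1 + 0.0765 × 18.8) = 0.393 / 2.438 = 0.1612 g VSS per g ultimate BOD removed.
Mass of ultimate BOD removed per day: Q(S₀ − S) = 613 × 478.4 g/m³ = 293.3 kg/d.
Biomass synthesised: P_X = Y_obs × 293.3 = 47.27 kg VSS/d.
R_O = Q·(S₀ − S) − 1.42·P_X = 293.3 − 1.42 × 47.27 = 226.2 kg O₂/d.

R_O ≈ 226 kg O₂/d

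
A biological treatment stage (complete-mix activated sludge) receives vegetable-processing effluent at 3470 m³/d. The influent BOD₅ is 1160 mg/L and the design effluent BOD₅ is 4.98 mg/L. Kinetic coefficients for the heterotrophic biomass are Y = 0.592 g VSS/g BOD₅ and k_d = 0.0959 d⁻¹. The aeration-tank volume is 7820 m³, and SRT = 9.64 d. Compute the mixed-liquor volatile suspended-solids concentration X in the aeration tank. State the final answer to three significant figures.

X ≈ 1520 mg/L

From V·X·(1 + k_d·θ_c) = Y·Q·(S₀ − S)·θ_c: X = 0.592 × 3470 × (1160 − 4.98) × 9.64 / [7820 × (1 + 0.0959 × 9.64)] = 1520 mg/L.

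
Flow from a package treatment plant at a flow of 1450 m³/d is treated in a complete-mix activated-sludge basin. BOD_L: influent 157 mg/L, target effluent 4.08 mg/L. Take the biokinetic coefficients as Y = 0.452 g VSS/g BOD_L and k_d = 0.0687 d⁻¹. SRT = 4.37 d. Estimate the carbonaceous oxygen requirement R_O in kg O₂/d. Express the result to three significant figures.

R_O ≈ 112 kg O₂/d

Correct the yield for decay: Y_obs = Y/(1 + k_d θ_c) = 0.452 / (1 + 0.0687 × 4.37) = 0.452 / 1.300 = 0.3476.
Q·(S₀ − S) = 1450 × (157 − 4.08) × 10⁻³ = 221.7 kg/d removed.
Biomass synthesised: P_X = Y_obs × 221.7 = 77.08 kg VSS/d.
Carbonaceous O₂ demand = substrate oxidised − cell-mass equivalent = 221.7 − 1.42 × 77.08 = 112.3 kg O₂/d.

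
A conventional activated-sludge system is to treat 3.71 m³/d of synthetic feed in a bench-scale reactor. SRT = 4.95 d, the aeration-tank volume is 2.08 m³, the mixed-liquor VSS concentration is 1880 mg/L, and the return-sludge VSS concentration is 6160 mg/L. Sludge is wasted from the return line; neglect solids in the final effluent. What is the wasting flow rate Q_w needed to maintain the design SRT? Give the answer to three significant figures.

Q_w ≈ 0.128 m³/d

Wasting from the return line (neglecting effluent solids): Q_w = V·X / (θ_c·X_r) = 2.080 × 1880 / (4.95 × 6160) = 0.1282 m³/d.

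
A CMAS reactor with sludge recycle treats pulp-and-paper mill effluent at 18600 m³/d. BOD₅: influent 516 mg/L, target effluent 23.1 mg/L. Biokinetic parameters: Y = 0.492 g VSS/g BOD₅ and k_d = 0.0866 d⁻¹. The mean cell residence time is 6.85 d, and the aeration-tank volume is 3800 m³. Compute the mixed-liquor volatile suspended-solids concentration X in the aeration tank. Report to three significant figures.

X = Y·Q·ΔS·θ_c / [V·(1 + k_d θ_c)] = 0.492 × 18600 × (516 − 23.1) × 6.85 / [3800 × (1 + 0.0866 × 6.85)] = 5104 mg/L.

X ≈ 5100 mg/L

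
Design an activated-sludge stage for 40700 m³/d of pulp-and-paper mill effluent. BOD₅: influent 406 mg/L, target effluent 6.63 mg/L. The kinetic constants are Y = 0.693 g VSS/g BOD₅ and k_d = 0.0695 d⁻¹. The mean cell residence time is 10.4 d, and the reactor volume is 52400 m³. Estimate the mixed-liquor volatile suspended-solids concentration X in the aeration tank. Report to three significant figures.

Solving the biomass balance for X: X = Y Q (S₀−S) θ_c / [V (1+k_d θ_c)] = 0.693 × 40700 × (406 − 6.63) × 10.4 / [52400 × (1 + 0.0695 × 10.4)] = 1298 mg/L.

X ≈ 1300 mg/L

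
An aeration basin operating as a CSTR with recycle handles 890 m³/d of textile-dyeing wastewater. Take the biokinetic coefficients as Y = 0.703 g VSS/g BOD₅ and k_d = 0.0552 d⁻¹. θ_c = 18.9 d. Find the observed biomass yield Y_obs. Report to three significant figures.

The observed yield is Y_obs = Y/(1 + k_d·θ_c) = 0.703 / (1 + 0.0552 × 18.9) = 0.703 / 2.043 = 0.3441 g VSS per g BOD₅ removed.

Y_obs ≈ 0.344 g VSS/g BOD₅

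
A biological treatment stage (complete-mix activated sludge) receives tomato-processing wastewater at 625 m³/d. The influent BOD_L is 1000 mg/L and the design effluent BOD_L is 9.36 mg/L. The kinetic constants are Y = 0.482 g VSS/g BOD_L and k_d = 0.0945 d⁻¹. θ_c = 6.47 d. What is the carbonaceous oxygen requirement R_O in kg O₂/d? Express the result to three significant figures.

R_O ≈ 356 kg O₂/d

The observed yield is Y_obs = Y/(1 + k_d·θ_c) = 0.482 / (1 + 0.0945 × 6.47) = 0.482 / 1.611 = 0.2991 g VSS per g BOD_L removed.
ΔS = 1000 − 9.36 = 990.6 mg/L, so the substrate removal rate is 625 × 990.6/1000 = 619.1 kg BOD_L/d.
P_X = Y_obs·Q·(S₀ − S) = 0.2991 × 619.1 = 185.2 kg VSS/d.
R_O = Q·ΔS − 1.42 P_X = 619.1 − 263.0 = 356.2 kg O₂/d.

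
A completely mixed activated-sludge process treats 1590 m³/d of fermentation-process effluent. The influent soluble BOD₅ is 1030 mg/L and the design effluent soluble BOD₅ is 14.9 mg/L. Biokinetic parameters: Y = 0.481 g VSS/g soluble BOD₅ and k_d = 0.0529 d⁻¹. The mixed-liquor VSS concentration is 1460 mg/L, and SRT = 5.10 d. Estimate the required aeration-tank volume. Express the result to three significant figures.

Steady-state biomass mass balance: V·X·(1 + k_d·θ_c) = Y·Q·(S₀ − S)·θ_c, so V = 0.481 × 1590 × (1030 − 14.9) × 5.10 / [1460 × (1 + 0.0529 × 5.10)] = 3.96×10^6 / 1854 = 2136 m³.

V ≈ 2140 m³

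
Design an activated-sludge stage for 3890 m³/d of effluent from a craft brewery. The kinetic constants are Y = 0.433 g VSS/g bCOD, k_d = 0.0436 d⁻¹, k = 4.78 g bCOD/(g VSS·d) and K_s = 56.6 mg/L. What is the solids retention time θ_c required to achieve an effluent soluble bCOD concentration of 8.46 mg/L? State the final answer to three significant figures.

Specific growth rate at S = 8.46 mg/L: μ = YkS/(K_s+S) = 0.433·4.78·8.46/(56.6+8.46) = 0.2691 d⁻¹.
θ_c = 1/(μ − k_d) = 1/(0.2691 − 0.0436) = 1/0.2255 = 4.434 d.

θ_c ≈ 4.43 d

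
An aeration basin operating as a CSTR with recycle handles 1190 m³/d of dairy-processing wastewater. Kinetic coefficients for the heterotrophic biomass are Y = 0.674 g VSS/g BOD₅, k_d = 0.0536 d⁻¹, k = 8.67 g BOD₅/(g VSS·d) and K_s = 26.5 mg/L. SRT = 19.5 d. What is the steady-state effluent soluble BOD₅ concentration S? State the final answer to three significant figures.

From the Monod/SRT balance for a CMAS, S = K_s·(1+k_d θ_c)/[θ_c·(Y k − k_d) − 1] = 26.5 × (1 + 0.0536 × 19.5) / [19.5 × (0.674 × 8.67 − 0.0536) − 1] = 54.20 / 111.9 = 0.4843 mg/L.

S ≈ 0.484 mg/L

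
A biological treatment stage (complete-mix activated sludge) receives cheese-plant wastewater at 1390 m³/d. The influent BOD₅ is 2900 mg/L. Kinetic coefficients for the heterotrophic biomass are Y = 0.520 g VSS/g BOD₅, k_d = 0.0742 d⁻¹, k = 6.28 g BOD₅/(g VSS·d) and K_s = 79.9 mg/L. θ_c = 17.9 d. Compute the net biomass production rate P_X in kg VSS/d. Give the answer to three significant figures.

From the Monod/SRT balance for a CMAS, S = K_s·(1+k_d θ_c)/[θ_c·(Y k − k_d) − 1] = 79.9 × (1 + 0.0742 × 17.9) / [17.9 × (0.520 × 6.28 − 0.0742) − 1] = 186.0 / 56.13 = 3.314 mg/L.
Correct the yield for decay: Y_obs = Y/(1 + k_d θ_c) = 0.520 / (1 + 0.0742 × 17.9) = 0.520 / 2.328 = 0.2234.
Mass of BOD₅ removed per day: Q(S₀ − S) = 1390 × 2897 g/m³ = 4026 kg/d.
So the net sludge growth is P_X = 0.2234 × 4026 = 899.3 kg VSS/d.

P_X ≈ 899 kg VSS/d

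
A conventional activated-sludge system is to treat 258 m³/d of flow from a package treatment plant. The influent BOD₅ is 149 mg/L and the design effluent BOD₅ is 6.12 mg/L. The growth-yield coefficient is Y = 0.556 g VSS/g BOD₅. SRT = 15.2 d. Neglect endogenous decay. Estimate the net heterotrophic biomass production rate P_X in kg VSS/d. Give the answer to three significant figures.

Since k_d ≈ 0, Y_obs = Y = 0.556 g VSS/g BOD₅.
Substrate removed = Q·(S₀ − S) = 258 m³/d × (149 − 6.12) g/m³ = 3.69×10^4 g/d = 36.86 kg/d.
P_X = Y_obs · Q(S₀ − S) = 0.5560 × 36.86 = 20.50 kg VSS/d.

P_X ≈ 20.5 kg VSS/d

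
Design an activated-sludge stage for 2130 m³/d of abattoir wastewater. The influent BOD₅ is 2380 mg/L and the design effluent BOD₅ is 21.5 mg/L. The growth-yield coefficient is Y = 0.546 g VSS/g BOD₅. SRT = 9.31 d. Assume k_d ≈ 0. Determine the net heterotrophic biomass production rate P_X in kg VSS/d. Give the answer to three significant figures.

P_X ≈ 2740 kg VSS/d

Since k_d ≈ 0, Y_obs = Y = 0.546 g VSS/g BOD₅.
Substrate removed = Q·(S₀ − S) = 2130 m³/d × (2380 − 21.5) g/m³ = 5.02×10^6 g/d = 5024 kg/d.
P_X = Y_obs · Q(S₀ − S) = 0.5460 × 5024 = 2743 kg VSS/d.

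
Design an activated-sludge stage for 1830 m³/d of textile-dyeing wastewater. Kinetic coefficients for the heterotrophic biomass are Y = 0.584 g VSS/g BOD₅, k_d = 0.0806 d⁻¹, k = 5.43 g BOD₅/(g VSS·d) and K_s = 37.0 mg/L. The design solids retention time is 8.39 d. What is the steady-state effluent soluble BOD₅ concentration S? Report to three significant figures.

Effluent substrate depends only on kinetics and SRT: S = K_s(1 + k_d θ_c) / [θ_c(Yk − k_d) − 1] = 37.0 × (1 + 0.0806 × 8.39) / [8.39 × (0.584 × 5.43 − 0.0806) − 1] = 62.02 / 24.93 = 2.488 mg/L.

S ≈ 2.49 mg/L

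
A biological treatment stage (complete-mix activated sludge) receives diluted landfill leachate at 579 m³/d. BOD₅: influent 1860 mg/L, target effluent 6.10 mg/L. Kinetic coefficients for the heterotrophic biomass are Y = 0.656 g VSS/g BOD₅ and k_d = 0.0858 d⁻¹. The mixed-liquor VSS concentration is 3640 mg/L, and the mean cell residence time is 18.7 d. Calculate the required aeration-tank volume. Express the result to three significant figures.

V ≈ 1390 m³

From the SRT design equation V = Y Q (S₀−S) θ_c / [X (1 + k_d θ_c)] = 0.656 × 579 × (1860 − 6.10) × 18.7 / [3640 × (1 + 0.0858 × 18.7)] = 1.32×10^7 / 9480 = 1389 m³.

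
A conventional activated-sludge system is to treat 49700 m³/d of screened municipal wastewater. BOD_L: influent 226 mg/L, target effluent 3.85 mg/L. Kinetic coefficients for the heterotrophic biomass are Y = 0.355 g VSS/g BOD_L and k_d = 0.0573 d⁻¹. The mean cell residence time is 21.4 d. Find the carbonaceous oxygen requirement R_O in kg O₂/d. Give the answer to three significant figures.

Observed yield with endogenous decay: Y_obs = Y / (1 + k_d·θ_c) = 0.355 / (1 + 0.0573 × 21.4) = 0.355 / 2.226 = 0.1595 g VSS/g BOD_L.
Mass of BOD_L removed per day: Q(S₀ − S) = 49700 × 222.2 g/m³ = 11041 kg/d.
P_X = Y_obs·Q·(S₀ − S) = 0.1595 × 11041 = 1761 kg VSS/d.
R_O = Q·ΔS − 1.42 P_X = 11041 − 2500 = 8541 kg O₂/d.

R_O ≈ 8540 kg O₂/d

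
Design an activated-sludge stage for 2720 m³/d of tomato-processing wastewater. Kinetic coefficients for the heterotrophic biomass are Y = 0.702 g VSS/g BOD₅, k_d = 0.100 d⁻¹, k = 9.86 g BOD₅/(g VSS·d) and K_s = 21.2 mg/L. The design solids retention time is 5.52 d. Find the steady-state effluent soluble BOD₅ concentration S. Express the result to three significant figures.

S ≈ 0.898 mg/L

From the Monod/SRT balance for a CMAS, S = K_s·(1+k_d θ_c)/[θ_c·(Y k − k_d) − 1] = 21.2 × (1 + 0.100 × 5.52) / [5.52 × (0.702 × 9.86 − 0.100) − 1] = 32.90 / 36.66 = 0.8976 mg/L.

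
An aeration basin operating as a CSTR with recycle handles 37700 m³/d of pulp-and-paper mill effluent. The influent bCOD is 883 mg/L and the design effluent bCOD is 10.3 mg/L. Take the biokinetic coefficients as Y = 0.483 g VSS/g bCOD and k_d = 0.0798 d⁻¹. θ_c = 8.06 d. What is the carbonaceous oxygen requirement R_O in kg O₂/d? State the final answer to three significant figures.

Y_obs = Y / (1 + k_d θ_c) = 0.483 / (1 + 0.0798 × 8.06) = 0.483 / 1.643 = 0.2939.
ΔS = 883 − 10.3 = 872.7 mg/L, so the substrate removal rate is 37700 × 872.7/1000 = 32901 kg bCOD/d.
Net sludge production P_X = 0.2939 × 32901 = 9671 kg VSS/d.
Carbonaceous O₂ demand = substrate oxidised − cell-mass equivalent = 32901 − 1.42 × 9671 = 19168 kg O₂/d.

R_O ≈ 19200 kg O₂/d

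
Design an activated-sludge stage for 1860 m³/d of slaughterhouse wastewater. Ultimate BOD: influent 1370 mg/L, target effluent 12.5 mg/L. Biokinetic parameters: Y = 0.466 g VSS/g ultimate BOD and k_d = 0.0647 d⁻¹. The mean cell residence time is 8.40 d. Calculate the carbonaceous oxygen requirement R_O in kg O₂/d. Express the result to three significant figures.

R_O ≈ 1440 kg O₂/d

The observed yield is Y_obs = Y/(1 + k_d·θ_c) = 0.466 / (1 + 0.0647 × 8.40) = 0.466 / 1.543 = 0.3019 g VSS per g ultimate BOD removed.
Substrate removed = Q·(S₀ − S) = 1860 m³/d × (1370 − 12.5) g/m³ = 2.52×10^6 g/d = 2525 kg/d.
Net sludge production P_X = 0.3019 × 2525 = 762.3 kg VSS/d.
R_O = Q·ΔS − 1.42 P_X = 2525 − 1082 = 1442 kg O₂/d.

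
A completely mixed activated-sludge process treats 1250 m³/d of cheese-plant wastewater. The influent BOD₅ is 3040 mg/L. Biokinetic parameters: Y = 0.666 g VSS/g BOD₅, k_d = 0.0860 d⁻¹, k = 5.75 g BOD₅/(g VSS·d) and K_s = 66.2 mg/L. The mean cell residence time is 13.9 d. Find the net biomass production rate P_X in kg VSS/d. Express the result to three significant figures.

P_X ≈ 1150 kg VSS/d

For a completely mixed reactor with recycle the Lawrence–McCarty relation gives S = K_s·(1 + k_d·θ_c) / [θ_c·(Y·k − k_d) − 1] = 66.2 × (1 + 0.0860 × 13.9) / [13.9 × (0.666 × 5.75 − 0.0860) − 1] = 145.3 / 51.03 = 2.848 mg/L.
Y_obs = Y / (1 + k_d θ_c) = 0.666 / (1 + 0.0860 × 13.9) = 0.666 / 2.195 = 0.3034.
Q·(S₀ − S) = 1250 × (3040 − 2.85) × 10⁻³ = 3796 kg/d removed.
P_X = Y_obs · Q(S₀ − S) = 0.3034 × 3796 = 1152 kg VSS/d.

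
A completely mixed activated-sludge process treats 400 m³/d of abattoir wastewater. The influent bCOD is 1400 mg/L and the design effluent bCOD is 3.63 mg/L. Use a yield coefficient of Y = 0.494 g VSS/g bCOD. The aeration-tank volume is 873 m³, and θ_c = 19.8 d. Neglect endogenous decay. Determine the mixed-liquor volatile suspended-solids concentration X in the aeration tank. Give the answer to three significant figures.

X ≈ 6260 mg/L

X = Y·Q·ΔS·θ_c / V = 0.494 × 400 × (1400 − 3.63) × 19.8 / 873 = 6258 mg/L.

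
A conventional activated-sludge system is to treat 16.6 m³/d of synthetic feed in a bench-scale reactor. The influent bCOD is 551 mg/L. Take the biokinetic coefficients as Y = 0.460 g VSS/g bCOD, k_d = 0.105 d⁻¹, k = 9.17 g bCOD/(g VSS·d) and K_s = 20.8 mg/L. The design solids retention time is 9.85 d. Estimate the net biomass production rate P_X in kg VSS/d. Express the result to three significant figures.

From the Monod/SRT balance for a CMAS, S = K_s·(1+k_d θ_c)/[θ_c·(Y k − k_d) − 1] = 20.8 × (1 + 0.105 × 9.85) / [9.85 × (0.460 × 9.17 − 0.105) − 1] = 42.31 / 39.52 = 1.071 mg/L.
The observed yield is Y_obs = Y/(1 + k_d·θ_c) = 0.460 / (1 + 0.105 × 9.85) = 0.460 / 2.034 = 0.2261 g VSS per g bCOD removed.
Q·(S₀ − S) = 16.6 × (551 − 1.07) × 10⁻³ = 9.129 kg/d removed.
So the net sludge growth is P_X = 0.2261 × 9.129 = 2.064 kg VSS/d.

P_X ≈ 2.06 kg VSS/d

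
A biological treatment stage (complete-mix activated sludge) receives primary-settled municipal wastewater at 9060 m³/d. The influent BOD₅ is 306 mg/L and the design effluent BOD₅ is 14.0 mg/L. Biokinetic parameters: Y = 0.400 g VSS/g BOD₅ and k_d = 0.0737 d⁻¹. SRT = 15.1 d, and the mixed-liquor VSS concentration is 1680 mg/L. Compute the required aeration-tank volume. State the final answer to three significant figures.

V ≈ 4500 m³

From the SRT design equation V = Y Q (S₀−S) θ_c / [X (1 + k_d θ_c)] = 0.400 × 9060 × (306 − 14.0) × 15.1 / [1680 × (1 + 0.0737 × 15.1)] = 1.6×10^7 / 3550 = 4502 m³.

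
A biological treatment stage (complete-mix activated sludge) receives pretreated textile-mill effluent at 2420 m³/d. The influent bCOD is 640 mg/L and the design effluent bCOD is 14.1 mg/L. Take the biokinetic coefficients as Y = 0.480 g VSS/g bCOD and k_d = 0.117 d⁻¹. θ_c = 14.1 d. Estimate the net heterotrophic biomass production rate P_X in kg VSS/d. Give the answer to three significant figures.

Correct the yield for decay: Y_obs = Y/(1 + k_d θ_c) = 0.480 / (1 + 0.117 × 14.1) = 0.480 / 2.650 = 0.1812.
Substrate removed = Q·(S₀ − S) = 2420 m³/d × (640 − 14.1) g/m³ = 1.51×10^6 g/d = 1515 kg/d.
So the net sludge growth is P_X = 0.1812 × 1515 = 274.4 kg VSS/d.

P_X ≈ 274 kg VSS/d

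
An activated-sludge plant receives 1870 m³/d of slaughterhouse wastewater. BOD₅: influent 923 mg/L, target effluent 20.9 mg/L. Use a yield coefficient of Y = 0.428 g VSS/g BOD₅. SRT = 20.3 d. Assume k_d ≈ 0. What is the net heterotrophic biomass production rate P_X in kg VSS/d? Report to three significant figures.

P_X ≈ 722 kg VSS/d

Since k_d ≈ 0, Y_obs = Y = 0.428 g VSS/g BOD₅.
ΔS = 923 − 20.9 = 902.1 mg/L, so the substrate removal rate is 1870 × 902.1/1000 = 1687 kg BOD₅/d.
Net biomass production P_X = Y_obs × Q·(S₀ − S) = 0.4280 × 1687 = 722.0 kg VSS/d.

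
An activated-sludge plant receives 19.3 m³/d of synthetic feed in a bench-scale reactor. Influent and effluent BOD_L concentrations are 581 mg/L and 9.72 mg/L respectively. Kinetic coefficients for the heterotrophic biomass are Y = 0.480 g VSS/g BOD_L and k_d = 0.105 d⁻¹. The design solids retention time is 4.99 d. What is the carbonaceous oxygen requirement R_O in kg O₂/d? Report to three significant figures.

Observed yield with endogenous decay: Y_obs = Y / (1 + k_d·θ_c) = 0.480 / (1 + 0.105 × 4.99) = 0.480 / 1.524 = 0.3150 g VSS/g BOD_L.
Mass of BOD_L removed per day: Q(S₀ − S) = 19.3 × 571.3 g/m³ = 11.03 kg/d.
Biomass synthesised: P_X = Y_obs × 11.03 = 3.473 kg VSS/d.
R_O = Q·(S₀ − S) − 1.42·P_X = 11.03 − 1.42 × 3.473 = 6.094 kg O₂/d.

R_O ≈ 6.09 kg O₂/d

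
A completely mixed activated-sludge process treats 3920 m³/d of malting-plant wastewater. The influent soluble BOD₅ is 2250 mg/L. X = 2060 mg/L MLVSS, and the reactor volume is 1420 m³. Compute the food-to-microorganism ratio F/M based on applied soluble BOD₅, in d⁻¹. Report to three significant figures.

F/M = Q·S₀ / (V·X) = 3920 × 2250 / (1420 × 2060) = 3.015 g soluble BOD₅·(g VSS·d)⁻¹.

F/M ≈ 3.02 d⁻¹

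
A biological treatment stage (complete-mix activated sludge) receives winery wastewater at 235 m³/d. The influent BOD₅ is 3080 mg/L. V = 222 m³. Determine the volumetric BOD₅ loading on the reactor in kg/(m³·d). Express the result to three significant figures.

L_v ≈ 3.26 kg BOD₅/(m³·d)

Applied BOD₅ load per unit volume = Q·S₀/V = (235 × 3080/1000)/222.0 = 3.260 kg BOD₅·m⁻³·d⁻¹.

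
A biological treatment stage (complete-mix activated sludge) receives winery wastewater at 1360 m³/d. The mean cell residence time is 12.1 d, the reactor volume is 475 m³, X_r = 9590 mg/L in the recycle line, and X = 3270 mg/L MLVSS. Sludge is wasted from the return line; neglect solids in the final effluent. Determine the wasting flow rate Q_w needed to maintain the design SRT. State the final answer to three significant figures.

Wasting from the return line (neglecting effluent solids): Q_w = V·X / (θ_c·X_r) = 475.0 × 3270 / (12.1 × 9590) = 13.39 m³/d.

Q_w ≈ 13.4 m³/d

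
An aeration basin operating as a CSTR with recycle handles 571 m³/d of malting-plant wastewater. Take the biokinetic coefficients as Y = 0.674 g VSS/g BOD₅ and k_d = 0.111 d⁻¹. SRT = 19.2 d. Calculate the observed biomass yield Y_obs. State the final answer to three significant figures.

Observed yield with endogenous decay: Y_obs = Y / (1 + k_d·θ_c) = 0.674 / (1 + 0.111 × 19.2) = 0.674 / 3.131 = 0.2153 g VSS/g BOD₅.

Y_obs ≈ 0.215 g VSS/g BOD₅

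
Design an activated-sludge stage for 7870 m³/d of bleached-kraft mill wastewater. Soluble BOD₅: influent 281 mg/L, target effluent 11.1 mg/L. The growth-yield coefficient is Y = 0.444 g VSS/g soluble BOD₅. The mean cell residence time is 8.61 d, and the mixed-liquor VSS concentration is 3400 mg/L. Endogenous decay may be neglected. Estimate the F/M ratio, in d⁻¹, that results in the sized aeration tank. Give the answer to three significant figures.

F/M ≈ 0.272 d⁻¹

Biomass mass balance (decay neglected): V·X = Y·Q·(S₀ − S)·θ_c, so V = 0.444 × 7870 × (281 − 11.1) × 8.61 / 3400 = 2388 m³.
F/M = applied load / biomass = Q·S₀/(V·X) = 7870 × 281 / (2388 × 3400) = 0.2723 d⁻¹.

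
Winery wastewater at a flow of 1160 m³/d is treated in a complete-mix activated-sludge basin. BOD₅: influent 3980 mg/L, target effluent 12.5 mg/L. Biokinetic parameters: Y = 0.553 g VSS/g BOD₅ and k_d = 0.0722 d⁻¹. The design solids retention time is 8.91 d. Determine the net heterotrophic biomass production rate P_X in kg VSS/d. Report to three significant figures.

P_X ≈ 1550 kg VSS/d

Correct the yield for decay: Y_obs = Y/(1 + k_d θ_c) = 0.553 / (1 + 0.0722 × 8.91) = 0.553 / 1.643 = 0.3365.
Substrate removed = Q·(S₀ − S) = 1160 m³/d × (3980 − 12.5) g/m³ = 4.6×10^6 g/d = 4602 kg/d.
Net biomass production P_X = Y_obs × Q·(S₀ − S) = 0.3365 × 4602 = 1549 kg VSS/d.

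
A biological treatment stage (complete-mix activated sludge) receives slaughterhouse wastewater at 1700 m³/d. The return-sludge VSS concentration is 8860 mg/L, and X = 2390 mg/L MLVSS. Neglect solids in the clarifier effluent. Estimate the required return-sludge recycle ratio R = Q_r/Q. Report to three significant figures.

R ≈ 0.369

R = Q_r/Q = X/(X_r − X) = 2390 / (8860 − 2390) = 0.3694.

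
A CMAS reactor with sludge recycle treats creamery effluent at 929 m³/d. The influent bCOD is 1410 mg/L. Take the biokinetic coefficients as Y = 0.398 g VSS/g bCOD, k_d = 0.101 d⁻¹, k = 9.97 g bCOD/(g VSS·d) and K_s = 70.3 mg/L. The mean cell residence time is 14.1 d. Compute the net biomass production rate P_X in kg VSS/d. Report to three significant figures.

P_X ≈ 215 kg VSS/d

From the Monod/SRT balance for a CMAS, S = K_s·(1+k_d θ_c)/[θ_c·(Y k − k_d) − 1] = 70.3 × (1 + 0.101 × 14.1) / [14.1 × (0.398 × 9.97 − 0.101) − 1] = 170.4 / 53.53 = 3.184 mg/L.
Y_obs = Y / (1 + k_d θ_c) = 0.398 / (1 + 0.101 × 14.1) = 0.398 / 2.424 = 0.1642.
ΔS = 1410 − 3.18 = 1407 mg/L, so the substrate removal rate is 929 × 1407/1000 = 1307 kg bCOD/d.
Net biomass production P_X = Y_obs × Q·(S₀ − S) = 0.1642 × 1307 = 214.6 kg VSS/d.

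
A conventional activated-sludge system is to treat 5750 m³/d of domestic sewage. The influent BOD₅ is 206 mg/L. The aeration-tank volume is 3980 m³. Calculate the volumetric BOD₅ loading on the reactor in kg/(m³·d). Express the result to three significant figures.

L_v ≈ 0.298 kg BOD₅/(m³·d)

L_v = Q S₀ / V = 5750 × 206 × 10⁻³ / 3980 = 0.2976 kg/(m³·d).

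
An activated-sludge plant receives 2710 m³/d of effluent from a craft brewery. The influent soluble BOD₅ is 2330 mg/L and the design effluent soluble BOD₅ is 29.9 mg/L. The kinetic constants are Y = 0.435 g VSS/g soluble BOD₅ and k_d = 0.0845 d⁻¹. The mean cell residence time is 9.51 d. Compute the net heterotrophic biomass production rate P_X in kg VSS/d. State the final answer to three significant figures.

P_X ≈ 1500 kg VSS/d

Y_obs = Y / (1 + k_d θ_c) = 0.435 / (1 + 0.0845 × 9.51) = 0.435 / 1.804 = 0.2412.
Substrate removed = Q·(S₀ − S) = 2710 m³/d × (2330 − 29.9) g/m³ = 6.23×10^6 g/d = 6233 kg/d.
So the net sludge growth is P_X = 0.2412 × 6233 = 1503 kg VSS/d.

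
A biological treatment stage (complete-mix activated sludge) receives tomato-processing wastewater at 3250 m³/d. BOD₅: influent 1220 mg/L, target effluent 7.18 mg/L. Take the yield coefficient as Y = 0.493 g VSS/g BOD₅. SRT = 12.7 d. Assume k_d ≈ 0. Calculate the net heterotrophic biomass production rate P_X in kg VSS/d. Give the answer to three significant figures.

Since k_d ≈ 0, Y_obs = Y = 0.493 g VSS/g BOD₅.
Substrate removed = Q·(S₀ − S) = 3250 m³/d × (1220 − 7.18) g/m³ = 3.94×10^6 g/d = 3942 kg/d.
P_X = Y_obs · Q(S₀ − S) = 0.4930 × 3942 = 1943 kg VSS/d.

P_X ≈ 1940 kg VSS/d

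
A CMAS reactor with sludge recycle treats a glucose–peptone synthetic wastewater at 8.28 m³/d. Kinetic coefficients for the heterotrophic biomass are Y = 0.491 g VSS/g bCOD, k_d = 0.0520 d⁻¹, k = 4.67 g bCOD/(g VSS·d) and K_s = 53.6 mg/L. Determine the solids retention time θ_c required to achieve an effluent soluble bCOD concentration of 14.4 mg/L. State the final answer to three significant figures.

θ_c ≈ 2.31 d

At the target effluent, Y k S/(K_s+S) = 0.491×4.67×14.4/68.00 = 0.4856 d⁻¹.
1/θ_c = 0.4856 − 0.0520 = 0.4336 d⁻¹, so θ_c = 2.306 d.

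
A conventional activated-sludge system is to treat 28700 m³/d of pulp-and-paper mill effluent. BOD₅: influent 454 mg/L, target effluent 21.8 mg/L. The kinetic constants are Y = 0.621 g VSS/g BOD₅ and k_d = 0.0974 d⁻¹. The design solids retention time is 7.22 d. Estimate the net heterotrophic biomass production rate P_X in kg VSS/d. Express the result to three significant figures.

P_X ≈ 4520 kg VSS/d

Y_obs = Y / (1 + k_d θ_c) = 0.621 / (1 + 0.0974 × 7.22) = 0.621 / 1.703 = 0.3646.
Substrate removed = Q·(S₀ − S) = 28700 m³/d × (454 − 21.8) g/m³ = 1.24×10^7 g/d = 12404 kg/d.
Biomass produced: P_X = Y_obs·Q·ΔS = 0.3646 × 12404 ≈ 4523 kg VSS/d.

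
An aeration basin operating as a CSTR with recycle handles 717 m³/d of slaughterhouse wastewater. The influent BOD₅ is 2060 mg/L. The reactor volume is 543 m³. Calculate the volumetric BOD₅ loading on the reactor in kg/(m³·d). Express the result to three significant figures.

L_v ≈ 2.72 kg BOD₅/(m³·d)

Applied BOD₅ load per unit volume = Q·S₀/V = (717 × 2060/1000)/543.0 = 2.720 kg BOD₅·m⁻³·d⁻¹.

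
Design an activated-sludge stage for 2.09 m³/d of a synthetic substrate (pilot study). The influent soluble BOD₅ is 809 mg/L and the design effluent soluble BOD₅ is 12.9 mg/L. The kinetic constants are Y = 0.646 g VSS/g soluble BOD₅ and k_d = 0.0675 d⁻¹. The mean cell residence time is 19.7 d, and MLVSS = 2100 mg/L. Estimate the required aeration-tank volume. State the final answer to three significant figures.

From the SRT design equation V = Y Q (S₀−S) θ_c / [X (1 + k_d θ_c)] = 0.646 × 2.09 × (809 − 12.9) × 19.7 / [2100 × (1 + 0.0675 × 19.7)] = 2.12×10^4 / 4892 = 4.328 m³.

V ≈ 4.33 m³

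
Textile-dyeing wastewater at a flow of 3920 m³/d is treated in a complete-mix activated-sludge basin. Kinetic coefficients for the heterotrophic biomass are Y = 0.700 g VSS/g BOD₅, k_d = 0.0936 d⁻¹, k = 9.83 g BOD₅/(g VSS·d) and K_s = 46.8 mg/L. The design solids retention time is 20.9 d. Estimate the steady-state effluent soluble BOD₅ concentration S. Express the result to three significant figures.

S ≈ 0.982 mg/L

Effluent substrate depends only on kinetics and SRT: S = K_s(1 + k_d θ_c) / [θ_c(Yk − k_d) − 1] = 46.8 × (1 + 0.0936 × 20.9) / [20.9 × (0.700 × 9.83 − 0.0936) − 1] = 138.4 / 140.9 = 0.9822 mg/L.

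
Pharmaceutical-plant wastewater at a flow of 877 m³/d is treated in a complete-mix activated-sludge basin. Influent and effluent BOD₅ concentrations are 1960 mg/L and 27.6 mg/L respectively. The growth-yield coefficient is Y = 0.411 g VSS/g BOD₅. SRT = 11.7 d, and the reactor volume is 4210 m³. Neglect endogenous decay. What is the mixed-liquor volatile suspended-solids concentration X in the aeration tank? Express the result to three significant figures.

X ≈ 1940 mg/L

Without decay, X = Y Q (S₀−S) θ_c / V = 0.411 × 877 × (1960 − 27.6) × 11.7 / 4210 = 1936 mg/L.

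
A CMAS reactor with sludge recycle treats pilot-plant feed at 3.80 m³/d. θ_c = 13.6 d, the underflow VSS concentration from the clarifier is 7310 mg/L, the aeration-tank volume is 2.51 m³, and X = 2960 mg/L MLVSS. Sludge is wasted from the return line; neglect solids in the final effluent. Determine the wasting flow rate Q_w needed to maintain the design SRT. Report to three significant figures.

Q_w ≈ 0.0747 m³/d

Wasting from the return line (neglecting effluent solids): Q_w = V·X / (θ_c·X_r) = 2.510 × 2960 / (13.6 × 7310) = 0.07473 m³/d.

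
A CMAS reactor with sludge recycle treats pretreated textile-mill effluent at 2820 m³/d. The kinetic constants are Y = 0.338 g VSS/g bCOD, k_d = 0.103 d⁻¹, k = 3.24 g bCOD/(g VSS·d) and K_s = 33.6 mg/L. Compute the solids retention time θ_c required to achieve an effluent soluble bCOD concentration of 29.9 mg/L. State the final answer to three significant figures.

From 1/θ_c = Y·k·S/(K_s + S) − k_d: Y·k·S/(K_s+S) = 0.338 × 3.24 × 29.9 / (33.6 + 29.9) = 0.5157 d⁻¹.
1/θ_c = 0.5157 − 0.103 = 0.4127 d⁻¹, so θ_c = 2.423 d.

θ_c ≈ 2.42 d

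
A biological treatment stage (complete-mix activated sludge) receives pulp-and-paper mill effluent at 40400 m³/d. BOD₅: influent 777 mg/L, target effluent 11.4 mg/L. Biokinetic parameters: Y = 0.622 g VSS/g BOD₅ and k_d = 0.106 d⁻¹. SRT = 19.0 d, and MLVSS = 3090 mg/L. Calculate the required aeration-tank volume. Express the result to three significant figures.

V ≈ 39200 m³

From the SRT design equation V = Y Q (S₀−S) θ_c / [X (1 + k_d θ_c)] = 0.622 × 40400 × (777 − 11.4) × 19.0 / [3090 × (1 + 0.106 × 19.0)] = 3.66×10^8 / 9313 = 39249 m³.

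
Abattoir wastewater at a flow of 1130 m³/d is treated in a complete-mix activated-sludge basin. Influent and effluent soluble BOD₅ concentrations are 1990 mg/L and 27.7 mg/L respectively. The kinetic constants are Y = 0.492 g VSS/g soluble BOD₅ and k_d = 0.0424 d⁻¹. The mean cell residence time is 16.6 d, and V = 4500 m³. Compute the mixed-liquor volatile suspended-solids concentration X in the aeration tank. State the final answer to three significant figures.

X = Y·Q·ΔS·θ_c / [V·(1 + k_d θ_c)] = 0.492 × 1130 × (1990 − 27.7) × 16.6 / [4500 × (1 + 0.0424 × 16.6)] = 2362 mg/L.

X ≈ 2360 mg/L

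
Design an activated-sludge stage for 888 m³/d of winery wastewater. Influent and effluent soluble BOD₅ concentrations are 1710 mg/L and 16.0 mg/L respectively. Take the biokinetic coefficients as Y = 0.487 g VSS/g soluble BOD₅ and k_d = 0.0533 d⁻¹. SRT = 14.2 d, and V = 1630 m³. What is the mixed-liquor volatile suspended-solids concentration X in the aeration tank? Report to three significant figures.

Solving the biomass balance for X: X = Y Q (S₀−S) θ_c / [V (1+k_d θ_c)] = 0.487 × 888 × (1710 − 16.0) × 14.2 / [1630 × (1 + 0.0533 × 14.2)] = 3633 mg/L.

X ≈ 3630 mg/L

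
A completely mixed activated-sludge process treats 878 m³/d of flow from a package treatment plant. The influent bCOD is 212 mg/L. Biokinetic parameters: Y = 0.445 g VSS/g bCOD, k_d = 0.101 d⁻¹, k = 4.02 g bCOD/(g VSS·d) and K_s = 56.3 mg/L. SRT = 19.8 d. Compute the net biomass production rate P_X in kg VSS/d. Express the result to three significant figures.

From the Monod/SRT balance for a CMAS, S = K_s·(1+k_d θ_c)/[θ_c·(Y k − k_d) − 1] = 56.3 × (1 + 0.101 × 19.8) / [19.8 × (0.445 × 4.02 − 0.101) − 1] = 168.9 / 32.42 = 5.209 mg/L.
Observed yield with endogenous decay: Y_obs = Y / (1 + k_d·θ_c) = 0.445 / (1 + 0.101 × 19.8) = 0.445 / 3.000 = 0.1483 g VSS/g bCOD.
Substrate removed = Q·(S₀ − S) = 878 m³/d × (212 − 5.21) g/m³ = 1.82×10^5 g/d = 181.6 kg/d.
P_X = Y_obs · Q(S₀ − S) = 0.1483 × 181.6 = 26.93 kg VSS/d.

P_X ≈ 26.9 kg VSS/d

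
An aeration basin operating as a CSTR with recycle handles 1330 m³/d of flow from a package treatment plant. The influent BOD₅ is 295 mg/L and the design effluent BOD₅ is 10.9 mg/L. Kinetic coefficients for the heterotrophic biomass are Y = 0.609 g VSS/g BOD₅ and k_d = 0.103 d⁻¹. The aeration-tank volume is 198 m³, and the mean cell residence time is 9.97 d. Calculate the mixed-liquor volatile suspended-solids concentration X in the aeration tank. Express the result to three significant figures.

X = Y·Q·ΔS·θ_c / [V·(1 + k_d θ_c)] = 0.609 × 1330 × (295 − 10.9) × 9.97 / [198 × (1 + 0.103 × 9.97)] = 5717 mg/L.

X ≈ 5720 mg/L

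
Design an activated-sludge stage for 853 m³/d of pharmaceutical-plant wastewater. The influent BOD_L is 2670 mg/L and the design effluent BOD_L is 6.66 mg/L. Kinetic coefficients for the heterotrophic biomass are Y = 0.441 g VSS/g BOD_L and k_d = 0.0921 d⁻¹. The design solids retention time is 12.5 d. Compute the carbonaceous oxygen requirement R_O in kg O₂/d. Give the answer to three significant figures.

Y_obs = Y / (1 + k_d θ_c) = 0.441 / (1 + 0.0921 × 12.5) = 0.441 / 2.151 = 0.2050.
Mass of BOD_L removed per day: Q(S₀ − S) = 853 × 2663 g/m³ = 2272 kg/d.
Net sludge production P_X = 0.2050 × 2272 = 465.7 kg VSS/d.
Carbonaceous O₂ demand = substrate oxidised − cell-mass equivalent = 2272 − 1.42 × 465.7 = 1611 kg O₂/d.

R_O ≈ 1610 kg O₂/d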